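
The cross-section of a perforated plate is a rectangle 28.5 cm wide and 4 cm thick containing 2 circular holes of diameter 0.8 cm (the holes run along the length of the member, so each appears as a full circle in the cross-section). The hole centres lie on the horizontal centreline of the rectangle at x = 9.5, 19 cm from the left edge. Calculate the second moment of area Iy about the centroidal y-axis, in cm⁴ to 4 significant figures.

Iy ≈ 7694 cm⁴

Treat the section as a set of non-overlapping primitives; coordinates are from the bounding-box lower-left.
Plate: 28.5 × 4, A = 114 cm², x = 14.25 cm, Ī = 7716.38 cm⁴.
Hole 1 (subtracted): ⌀0.8, A = 0.502655 cm², x = 9.5 cm, Ī = 0.0201062 cm⁴.
Hole 2 (subtracted): ⌀0.8, A = 0.502655 cm², x = 19 cm, Ī = 0.0201062 cm⁴.
By symmetry the centroid is at mid-width, x̄ = 14.25 cm.
Transfer each piece to the centroidal y-axis using Ī + A·d² with d = x − 14.25:
  plate: d = 0 cm → contributes +7716.38 cm⁴
  hole 1: d = -4.75 cm → contributes −11.3613 cm⁴
  hole 2: d = 4.75 cm → contributes −11.3613 cm⁴
Total I = 7693.65 cm⁴.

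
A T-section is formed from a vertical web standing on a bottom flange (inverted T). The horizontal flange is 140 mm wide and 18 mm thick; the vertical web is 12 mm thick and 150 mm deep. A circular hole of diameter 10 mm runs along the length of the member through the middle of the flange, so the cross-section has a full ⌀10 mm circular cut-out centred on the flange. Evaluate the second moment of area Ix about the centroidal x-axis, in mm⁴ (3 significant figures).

Break the section into simple shapes (no overlaps), measuring from the bottom-left corner of the bounding box.
Flange: 140 × 18, A = 2 520 mm², y = 9 mm, Ī = 68 040 mm⁴.
Web: 12 × 150, A = 1 800 mm², y = 93 mm, Ī = 3 375 000 mm⁴.
Hole (subtracted): ⌀10, A = 78.54 mm², y = 9 mm, Ī = 490.87 mm⁴.
Centroid: ȳ = ΣA·y / ΣA = 44.648 mm.
Transfer each piece to the centroidal x-axis using Ī + A·d² with d = y − 44.648:
  flange: d = -35.648 mm → contributes +3 270 423 mm⁴
  web: d = 48.352 mm → contributes +7 583 231 mm⁴
  hole: d = -35.648 mm → contributes −100 298 mm⁴
Total I = 10 753 356 mm⁴.

Ix ≈ 1.08 × 10⁷ mm⁴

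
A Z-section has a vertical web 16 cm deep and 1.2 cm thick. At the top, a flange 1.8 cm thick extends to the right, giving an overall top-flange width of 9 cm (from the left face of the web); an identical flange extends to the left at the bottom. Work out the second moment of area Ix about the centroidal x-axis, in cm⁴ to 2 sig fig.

Treat the section as a set of non-overlapping primitives; coordinates are from the bounding-box lower-left.
Web: 1.2 × 16, A = 19.2 cm², y = 8 cm, Ī = 409.6 cm⁴.
Top flange (beyond web): 7.8 × 1.8, A = 14.04 cm², y = 15.1 cm, Ī = 3.791 cm⁴.
Bottom flange (beyond web): 7.8 × 1.8, A = 14.04 cm², y = 0.9 cm, Ī = 3.791 cm⁴.
Centroid: ȳ = ΣA·y / ΣA = 8 cm.
Transfer each piece to the centroidal x-axis using Ī + A·d² with d = y − 8:
  web: d = 0 cm → contributes +409.6 cm⁴
  top flange (beyond web): d = 7.1 cm → contributes +711.5 cm⁴
  bottom flange (beyond web): d = -7.1 cm → contributes +711.5 cm⁴
Total I = 1 833 cm⁴.

Ix ≈ 1800 cm⁴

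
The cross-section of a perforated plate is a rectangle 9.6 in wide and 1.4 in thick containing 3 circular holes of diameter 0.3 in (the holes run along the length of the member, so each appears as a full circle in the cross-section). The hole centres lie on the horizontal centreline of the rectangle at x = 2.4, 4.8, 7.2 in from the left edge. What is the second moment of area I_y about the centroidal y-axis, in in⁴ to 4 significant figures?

I_y ≈ 102.4 in⁴

Treat the section as a set of non-overlapping primitives; coordinates are from the bounding-box lower-left.
Plate: 9.6 × 1.4, A = 13.44 in², x = 4.8 in, Ī = 103.219 in⁴.
Hole 1 (subtracted): ⌀0.3, A = 0.0706858 in², x = 2.4 in, Ī = 0.000397608 in⁴.
Hole 2 (subtracted): ⌀0.3, A = 0.0706858 in², x = 4.8 in, Ī = 0.000397608 in⁴.
Hole 3 (subtracted): ⌀0.3, A = 0.0706858 in², x = 7.2 in, Ī = 0.000397608 in⁴.
By symmetry the centroid is at mid-width, x̄ = 4.8 in.
Transfer each piece to the centroidal y-axis using Ī + A·d² with d = x − 4.8:
  plate: d = 0 in → contributes +103.219 in⁴
  hole 1: d = -2.4 in → contributes −0.407548 in⁴
  hole 2: d = 0 in → contributes −0.000397608 in⁴
  hole 3: d = 2.4 in → contributes −0.407548 in⁴
Total I = 102.404 in⁴.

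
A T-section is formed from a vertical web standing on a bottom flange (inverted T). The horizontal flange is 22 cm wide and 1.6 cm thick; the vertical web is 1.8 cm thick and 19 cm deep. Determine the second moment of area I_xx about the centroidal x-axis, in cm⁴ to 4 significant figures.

I_xx ≈ 2877 cm⁴

Decompose the section into non-overlapping parts with the origin at the bottom-left of its bounding rectangle.
Flange: 22 × 1.6, A = 35.2 cm², y = 0.8 cm, Ī = 7.50933 cm⁴.
Web: 1.8 × 19, A = 34.2 cm², y = 11.1 cm, Ī = 1028.85 cm⁴.
Centroid: ȳ = ΣA·y / ΣA = 5.87579 cm.
Transfer each piece to the centroidal x-axis using Ī + A·d² with d = y − 5.87579:
  flange: d = -5.07579 cm → contributes +914.391 cm⁴
  web: d = 5.22421 cm → contributes +1962.25 cm⁴
Total I = 2876.64 cm⁴.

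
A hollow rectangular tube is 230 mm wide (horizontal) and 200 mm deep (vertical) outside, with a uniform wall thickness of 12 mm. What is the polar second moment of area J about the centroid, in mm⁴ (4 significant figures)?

J ≈ 1.343 × 10⁸ mm⁴

Split into non-overlapping primitives; take the origin at the lower-left of the bounding box.
Outer rectangle: 230 × 200, A = 46 000 mm², y = 100 mm, Ī = 153 333 333 mm⁴.
Inner void (subtracted): 206 × 176, A = 36 256 mm², y = 100 mm, Ī = 93 588 821 mm⁴.
By symmetry the centroid is at mid-height, ȳ = 100 mm.
All pieces are centred on the centroidal x-axis, so I = ΣĪ (holes subtracted) = 59 744 512 mm⁴.
Repeating about the centroidal y-axis gives I_y = 74 570 032 mm⁴.
Polar second moment: J = I_x + I_y = 134 314 544 mm⁴.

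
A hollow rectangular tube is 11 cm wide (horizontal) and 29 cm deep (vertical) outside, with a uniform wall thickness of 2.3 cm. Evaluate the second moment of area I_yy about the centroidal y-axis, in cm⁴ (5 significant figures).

I_yy ≈ 2683.6 cm⁴

Treat the section as a set of non-overlapping primitives; coordinates are from the bounding-box lower-left.
Outer rectangle: 11 × 29, A = 319 cm², x = 5.5 cm, Ī = 3216.583 cm⁴.
Inner void (subtracted): 6.4 × 24.4, A = 156.16 cm², x = 5.5 cm, Ī = 533.0261 cm⁴.
By symmetry the centroid is at mid-width, x̄ = 5.5 cm.
All pieces are centred on the centroidal y-axis, so I = ΣĪ (holes subtracted) = 2683.557 cm⁴.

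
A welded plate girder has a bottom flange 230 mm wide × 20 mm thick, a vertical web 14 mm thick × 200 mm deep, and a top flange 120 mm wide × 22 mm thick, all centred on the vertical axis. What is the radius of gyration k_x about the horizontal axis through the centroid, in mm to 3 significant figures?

k_x ≈ 96.4 mm

Break the section into simple shapes (no overlaps), measuring from the bottom-left corner of the bounding box.
Bottom plate: 230 × 20, A = 4 600 mm², y = 10 mm, Ī = 153 333 mm⁴.
Web plate: 14 × 200, A = 2 800 mm², y = 120 mm, Ī = 9 333 333 mm⁴.
Top plate: 120 × 22, A = 2 640 mm², y = 231 mm, Ī = 106 480 mm⁴.
Centroid: ȳ = ΣA·y / ΣA = 98.789 mm.
Transfer each piece to the horizontal axis through the centroid using Ī + A·d² with d = y − 98.789:
  bottom plate: d = -88.789 mm → contributes +36 417 244 mm⁴
  web plate: d = 21.211 mm → contributes +10 593 090 mm⁴
  top plate: d = 132.21 mm → contributes +46 253 125 mm⁴
Total I = 93 263 459 mm⁴.
Radius of gyration: k = √(I/A) = √(93 263 459 / 10 040) = 96.38 mm.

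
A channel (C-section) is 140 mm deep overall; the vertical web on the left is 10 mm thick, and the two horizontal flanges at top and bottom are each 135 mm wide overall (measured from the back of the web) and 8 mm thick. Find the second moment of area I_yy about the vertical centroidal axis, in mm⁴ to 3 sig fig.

I_yy ≈ 6.37 × 10⁶ mm⁴

Decompose the section into non-overlapping parts with the origin at the bottom-left of its bounding rectangle.
Web: 10 × 140, A = 1 400 mm², x = 5 mm, Ī = 11 667 mm⁴.
Top flange (beyond web): 125 × 8, A = 1 000 mm², x = 72.5 mm, Ī = 1 302 083 mm⁴.
Bottom flange (beyond web): 125 × 8, A = 1 000 mm², x = 72.5 mm, Ī = 1 302 083 mm⁴.
Centroid: x̄ = ΣA·x / ΣA = 44.706 mm.
Transfer each piece to the vertical centroidal axis using Ī + A·d² with d = x − 44.706:
  web: d = -39.706 mm → contributes +2 218 847 mm⁴
  top flange (beyond web): d = 27.794 mm → contributes +2 074 596 mm⁴
  bottom flange (beyond web): d = 27.794 mm → contributes +2 074 596 mm⁴
Total I = 6 368 039 mm⁴.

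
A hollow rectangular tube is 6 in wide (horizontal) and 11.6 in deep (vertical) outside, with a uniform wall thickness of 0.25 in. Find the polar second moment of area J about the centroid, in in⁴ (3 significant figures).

J ≈ 209 in⁴

Split into non-overlapping primitives; take the origin at the lower-left of the bounding box.
Outer rectangle: 6 × 11.6, A = 69.6 in², y = 5.8 in, Ī = 780.45 in⁴.
Inner void (subtracted): 5.5 × 11.1, A = 61.05 in², y = 5.8 in, Ī = 626.83 in⁴.
By symmetry the centroid is at mid-height, ȳ = 5.8 in.
All pieces are centred on the centroidal x-axis, so I = ΣĪ (holes subtracted) = 153.62 in⁴.
Repeating about the centroidal y-axis gives I_y = 54.903 in⁴.
Polar second moment: J = I_x + I_y = 208.52 in⁴.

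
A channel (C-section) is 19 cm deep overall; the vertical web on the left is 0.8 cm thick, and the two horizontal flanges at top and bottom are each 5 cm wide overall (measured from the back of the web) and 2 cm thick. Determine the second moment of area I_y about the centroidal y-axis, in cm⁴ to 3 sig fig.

Split into non-overlapping primitives; take the origin at the lower-left of the bounding box.
Web: 0.8 × 19, A = 15.2 cm², x = 0.4 cm, Ī = 0.81067 cm⁴.
Top flange (beyond web): 4.2 × 2, A = 8.4 cm², x = 2.9 cm, Ī = 12.348 cm⁴.
Bottom flange (beyond web): 4.2 × 2, A = 8.4 cm², x = 2.9 cm, Ī = 12.348 cm⁴.
Centroid: x̄ = ΣA·x / ΣA = 1.7125 cm.
Transfer each piece to the centroidal y-axis using Ī + A·d² with d = x − 1.7125:
  web: d = -1.3125 cm → contributes +26.995 cm⁴
  top flange (beyond web): d = 1.1875 cm → contributes +24.193 cm⁴
  bottom flange (beyond web): d = 1.1875 cm → contributes +24.193 cm⁴
Total I = 75.382 cm⁴.

I_y ≈ 75.4 cm⁴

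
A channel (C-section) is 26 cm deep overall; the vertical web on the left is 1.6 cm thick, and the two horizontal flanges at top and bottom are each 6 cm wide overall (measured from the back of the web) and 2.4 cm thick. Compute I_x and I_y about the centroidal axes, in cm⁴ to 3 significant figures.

Treat the section as a set of non-overlapping primitives; coordinates are from the bounding-box lower-left.
Web: 1.6 × 26, A = 41.6 cm², y = 13 cm, Ī = 2343.5 cm⁴.
Top flange (beyond web): 4.4 × 2.4, A = 10.56 cm², y = 24.8 cm, Ī = 5.0688 cm⁴.
Bottom flange (beyond web): 4.4 × 2.4, A = 10.56 cm², y = 1.2 cm, Ī = 5.0688 cm⁴.
By symmetry the centroid is at mid-height, ȳ = 13 cm.
Transfer each piece to the centroidal x-axis using Ī + A·d² with d = y − 13:
  web: d = 0 cm → contributes +2343.5 cm⁴
  top flange (beyond web): d = 11.8 cm → contributes +1475.4 cm⁴
  bottom flange (beyond web): d = -11.8 cm → contributes +1475.4 cm⁴
Total I = 5294.4 cm⁴.
For the y-axis: x̄ = 1.8102 cm.
Repeating about the centroidal y-axis gives I_y = 169.02 cm⁴.

I_x ≈ 5290 cm⁴, I_y ≈ 169 cm⁴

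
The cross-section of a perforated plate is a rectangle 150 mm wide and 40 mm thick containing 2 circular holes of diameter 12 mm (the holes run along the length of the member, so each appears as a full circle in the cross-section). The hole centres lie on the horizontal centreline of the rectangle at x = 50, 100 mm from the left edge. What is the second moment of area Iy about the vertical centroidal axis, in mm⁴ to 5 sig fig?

Treat the section as a set of non-overlapping primitives; coordinates are from the bounding-box lower-left.
Plate: 150 × 40, A = 6 000 mm², x = 75 mm, Ī = 11 250 000 mm⁴.
Hole 1 (subtracted): ⌀12, A = 113.0973 mm², x = 50 mm, Ī = 1017.876 mm⁴.
Hole 2 (subtracted): ⌀12, A = 113.0973 mm², x = 100 mm, Ī = 1017.876 mm⁴.
By symmetry the centroid is at mid-width, x̄ = 75 mm.
Transfer each piece to the vertical centroidal axis using Ī + A·d² with d = x − 75:
  plate: d = 0 mm → contributes +11 250 000 mm⁴
  hole 1: d = -25 mm → contributes −71703.71 mm⁴
  hole 2: d = 25 mm → contributes −71703.71 mm⁴
Total I = 11 106 593 mm⁴.

Iy ≈ 1.1107 × 10⁷ mm⁴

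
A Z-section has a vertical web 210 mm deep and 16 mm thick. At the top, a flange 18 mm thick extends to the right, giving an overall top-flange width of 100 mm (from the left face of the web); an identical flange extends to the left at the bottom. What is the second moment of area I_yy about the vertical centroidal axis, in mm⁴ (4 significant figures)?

I_yy ≈ 9.410 × 10⁶ mm⁴

Split into non-overlapping primitives; take the origin at the lower-left of the bounding box.
Web: 16 × 210, A = 3 360 mm², x = 92 mm, Ī = 71 680 mm⁴.
Top flange (beyond web): 84 × 18, A = 1 512 mm², x = 142 mm, Ī = 889 056 mm⁴.
Bottom flange (beyond web): 84 × 18, A = 1 512 mm², x = 42 mm, Ī = 889 056 mm⁴.
Centroid: x̄ = ΣA·x / ΣA = 92 mm.
Transfer each piece to the vertical centroidal axis using Ī + A·d² with d = x − 92:
  web: d = 0 mm → contributes +71 680 mm⁴
  top flange (beyond web): d = 50 mm → contributes +4 669 056 mm⁴
  bottom flange (beyond web): d = -50 mm → contributes +4 669 056 mm⁴
Total I = 9 409 792 mm⁴.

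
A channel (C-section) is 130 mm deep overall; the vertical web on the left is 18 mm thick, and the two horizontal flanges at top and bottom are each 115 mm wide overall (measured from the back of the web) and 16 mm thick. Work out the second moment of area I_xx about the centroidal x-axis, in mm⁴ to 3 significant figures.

Split into non-overlapping primitives; take the origin at the lower-left of the bounding box.
Web: 18 × 130, A = 2 340 mm², y = 65 mm, Ī = 3 295 500 mm⁴.
Top flange (beyond web): 97 × 16, A = 1 552 mm², y = 122 mm, Ī = 33 109 mm⁴.
Bottom flange (beyond web): 97 × 16, A = 1 552 mm², y = 8 mm, Ī = 33 109 mm⁴.
By symmetry the centroid is at mid-height, ȳ = 65 mm.
Transfer each piece to the centroidal x-axis using Ī + A·d² with d = y − 65:
  web: d = 0 mm → contributes +3 295 500 mm⁴
  top flange (beyond web): d = 57 mm → contributes +5 075 557 mm⁴
  bottom flange (beyond web): d = -57 mm → contributes +5 075 557 mm⁴
Total I = 13 446 615 mm⁴.

I_xx ≈ 1.34 × 10⁷ mm⁴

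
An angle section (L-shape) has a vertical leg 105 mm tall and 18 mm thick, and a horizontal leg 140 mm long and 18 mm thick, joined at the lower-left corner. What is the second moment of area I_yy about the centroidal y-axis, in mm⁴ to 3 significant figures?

I_yy ≈ 7.75 × 10⁶ mm⁴

Break the section into simple shapes (no overlaps), measuring from the bottom-left corner of the bounding box.
Vertical leg: 18 × 105, A = 1 890 mm², x = 9 mm, Ī = 51 030 mm⁴.
Horizontal leg (remainder): 122 × 18, A = 2 196 mm², x = 79 mm, Ī = 2 723 772 mm⁴.
Centroid: x̄ = ΣA·x / ΣA = 46.621 mm.
Transfer each piece to the centroidal y-axis using Ī + A·d² with d = x − 46.621:
  vertical leg: d = -37.621 mm → contributes +2 726 043 mm⁴
  horizontal leg (remainder): d = 32.379 mm → contributes +5 026 037 mm⁴
Total I = 7 752 080 mm⁴.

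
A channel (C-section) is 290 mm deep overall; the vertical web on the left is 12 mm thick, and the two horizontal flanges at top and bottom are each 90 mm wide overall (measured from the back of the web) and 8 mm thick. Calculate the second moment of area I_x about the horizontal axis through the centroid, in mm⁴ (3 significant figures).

I_x ≈ 4.92 × 10⁷ mm⁴

Decompose the section into non-overlapping parts with the origin at the bottom-left of its bounding rectangle.
Web: 12 × 290, A = 3 480 mm², y = 145 mm, Ī = 24 389 000 mm⁴.
Top flange (beyond web): 78 × 8, A = 624 mm², y = 286 mm, Ī = 3 328 mm⁴.
Bottom flange (beyond web): 78 × 8, A = 624 mm², y = 4 mm, Ī = 3 328 mm⁴.
By symmetry the centroid is at mid-height, ȳ = 145 mm.
Transfer each piece to the horizontal axis through the centroid using Ī + A·d² with d = y − 145:
  web: d = 0 mm → contributes +24 389 000 mm⁴
  top flange (beyond web): d = 141 mm → contributes +12 409 072 mm⁴
  bottom flange (beyond web): d = -141 mm → contributes +12 409 072 mm⁴
Total I = 49 207 144 mm⁴.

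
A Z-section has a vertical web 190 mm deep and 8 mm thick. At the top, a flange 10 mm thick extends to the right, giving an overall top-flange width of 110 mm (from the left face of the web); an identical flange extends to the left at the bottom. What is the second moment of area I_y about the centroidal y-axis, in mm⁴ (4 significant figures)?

I_y ≈ 7.948 × 10⁶ mm⁴

Treat the section as a set of non-overlapping primitives; coordinates are from the bounding-box lower-left.
Web: 8 × 190, A = 1 520 mm², x = 106 mm, Ī = 8106.67 mm⁴.
Top flange (beyond web): 102 × 10, A = 1 020 mm², x = 161 mm, Ī = 884 340 mm⁴.
Bottom flange (beyond web): 102 × 10, A = 1 020 mm², x = 51 mm, Ī = 884 340 mm⁴.
Centroid: x̄ = ΣA·x / ΣA = 106 mm.
Transfer each piece to the centroidal y-axis using Ī + A·d² with d = x − 106:
  web: d = 0 mm → contributes +8106.67 mm⁴
  top flange (beyond web): d = 55 mm → contributes +3 969 840 mm⁴
  bottom flange (beyond web): d = -55 mm → contributes +3 969 840 mm⁴
Total I = 7 947 787 mm⁴.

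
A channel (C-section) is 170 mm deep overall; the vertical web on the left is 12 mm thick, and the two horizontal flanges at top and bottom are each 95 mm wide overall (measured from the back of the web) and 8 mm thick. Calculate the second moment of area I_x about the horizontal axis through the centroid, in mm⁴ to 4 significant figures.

Break the section into simple shapes (no overlaps), measuring from the bottom-left corner of the bounding box.
Web: 12 × 170, A = 2 040 mm², y = 85 mm, Ī = 4 913 000 mm⁴.
Top flange (beyond web): 83 × 8, A = 664 mm², y = 166 mm, Ī = 3541.33 mm⁴.
Bottom flange (beyond web): 83 × 8, A = 664 mm², y = 4 mm, Ī = 3541.33 mm⁴.
By symmetry the centroid is at mid-height, ȳ = 85 mm.
Transfer each piece to the horizontal axis through the centroid using Ī + A·d² with d = y − 85:
  web: d = 0 mm → contributes +4 913 000 mm⁴
  top flange (beyond web): d = 81 mm → contributes +4 360 045 mm⁴
  bottom flange (beyond web): d = -81 mm → contributes +4 360 045 mm⁴
Total I = 13 633 091 mm⁴.

I_x ≈ 1.363 × 10⁷ mm⁴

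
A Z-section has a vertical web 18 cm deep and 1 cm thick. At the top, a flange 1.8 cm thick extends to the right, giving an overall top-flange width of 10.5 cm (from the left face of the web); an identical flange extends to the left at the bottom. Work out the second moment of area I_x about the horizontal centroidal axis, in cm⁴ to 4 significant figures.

Decompose the section into non-overlapping parts with the origin at the bottom-left of its bounding rectangle.
Web: 1 × 18, A = 18 cm², y = 9 cm, Ī = 486 cm⁴.
Top flange (beyond web): 9.5 × 1.8, A = 17.1 cm², y = 17.1 cm, Ī = 4.617 cm⁴.
Bottom flange (beyond web): 9.5 × 1.8, A = 17.1 cm², y = 0.9 cm, Ī = 4.617 cm⁴.
Centroid: ȳ = ΣA·y / ΣA = 9 cm.
Transfer each piece to the horizontal centroidal axis using Ī + A·d² with d = y − 9:
  web: d = 0 cm → contributes +486 cm⁴
  top flange (beyond web): d = 8.1 cm → contributes +1126.55 cm⁴
  bottom flange (beyond web): d = -8.1 cm → contributes +1126.55 cm⁴
Total I = 2739.1 cm⁴.

I_x ≈ 2739 cm⁴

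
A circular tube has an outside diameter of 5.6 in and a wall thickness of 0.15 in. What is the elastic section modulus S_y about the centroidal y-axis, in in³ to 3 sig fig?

Split into non-overlapping primitives; take the origin at the lower-left of the bounding box.
Outer circle: ⌀5.6, A = 24.63 in², x = 2.8 in, Ī = 48.275 in⁴.
Bore (subtracted): ⌀5.3, A = 22.062 in², x = 2.8 in, Ī = 38.732 in⁴.
By symmetry the centroid is at mid-width, x̄ = 2.8 in.
All pieces are centred on the centroidal y-axis, so I = ΣĪ (holes subtracted) = 9.5427 in⁴.
Extreme fibre distance c = 2.8 in; S = I/c = 3.4081 in³.

S_y ≈ 3.41 in³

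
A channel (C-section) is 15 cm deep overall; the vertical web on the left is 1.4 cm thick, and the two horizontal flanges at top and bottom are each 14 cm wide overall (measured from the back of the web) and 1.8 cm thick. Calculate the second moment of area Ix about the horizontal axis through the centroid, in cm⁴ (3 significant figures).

Break the section into simple shapes (no overlaps), measuring from the bottom-left corner of the bounding box.
Web: 1.4 × 15, A = 21 cm², y = 7.5 cm, Ī = 393.75 cm⁴.
Top flange (beyond web): 12.6 × 1.8, A = 22.68 cm², y = 14.1 cm, Ī = 6.1236 cm⁴.
Bottom flange (beyond web): 12.6 × 1.8, A = 22.68 cm², y = 0.9 cm, Ī = 6.1236 cm⁴.
By symmetry the centroid is at mid-height, ȳ = 7.5 cm.
Transfer each piece to the horizontal axis through the centroid using Ī + A·d² with d = y − 7.5:
  web: d = 0 cm → contributes +393.75 cm⁴
  top flange (beyond web): d = 6.6 cm → contributes +994.06 cm⁴
  bottom flange (beyond web): d = -6.6 cm → contributes +994.06 cm⁴
Total I = 2381.9 cm⁴.

Ix ≈ 2380 cm⁴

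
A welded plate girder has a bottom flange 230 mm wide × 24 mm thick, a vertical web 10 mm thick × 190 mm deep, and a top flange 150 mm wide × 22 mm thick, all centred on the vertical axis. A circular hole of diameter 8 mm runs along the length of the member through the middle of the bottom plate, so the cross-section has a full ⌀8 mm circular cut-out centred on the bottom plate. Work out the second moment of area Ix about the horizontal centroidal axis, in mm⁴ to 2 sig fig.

Ix ≈ 1.0 × 10⁸ mm⁴

Split into non-overlapping primitives; take the origin at the lower-left of the bounding box.
Bottom plate: 230 × 24, A = 5 520 mm², y = 12 mm, Ī = 264 960 mm⁴.
Web plate: 10 × 190, A = 1 900 mm², y = 119 mm, Ī = 5 715 833 mm⁴.
Top plate: 150 × 22, A = 3 300 mm², y = 225 mm, Ī = 133 100 mm⁴.
Hole (subtracted): ⌀8, A = 50.27 mm², y = 12 mm, Ī = 201.1 mm⁴.
Centroid: ȳ = ΣA·y / ΣA = 96.93 mm.
Transfer each piece to the horizontal centroidal axis using Ī + A·d² with d = y − 96.93:
  bottom plate: d = -84.93 mm → contributes +40 083 008 mm⁴
  web plate: d = 22.07 mm → contributes +6 641 142 mm⁴
  top plate: d = 128.1 mm → contributes +54 257 912 mm⁴
  hole: d = -84.93 mm → contributes −362 787 mm⁴
Total I = 100 619 275 mm⁴.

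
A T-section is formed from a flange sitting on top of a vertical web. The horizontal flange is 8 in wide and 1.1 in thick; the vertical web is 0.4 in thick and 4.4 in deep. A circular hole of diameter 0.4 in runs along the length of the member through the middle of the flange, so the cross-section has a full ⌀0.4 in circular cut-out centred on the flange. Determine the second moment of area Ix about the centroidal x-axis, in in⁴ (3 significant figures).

Ix ≈ 14.8 in⁴

Decompose the section into non-overlapping parts with the origin at the bottom-left of its bounding rectangle.
Flange: 8 × 1.1, A = 8.8 in², y = 4.95 in, Ī = 0.88733 in⁴.
Web: 0.4 × 4.4, A = 1.76 in², y = 2.2 in, Ī = 2.8395 in⁴.
Hole (subtracted): ⌀0.4, A = 0.12566 in², y = 4.95 in, Ī = 0.0012566 in⁴.
Centroid: ȳ = ΣA·y / ΣA = 4.4861 in.
Transfer each piece to the centroidal x-axis using Ī + A·d² with d = y − 4.4861:
  flange: d = 0.46385 in → contributes +2.7807 in⁴
  web: d = -2.2861 in → contributes +12.038 in⁴
  hole: d = 0.46385 in → contributes −0.028294 in⁴
Total I = 14.79 in⁴.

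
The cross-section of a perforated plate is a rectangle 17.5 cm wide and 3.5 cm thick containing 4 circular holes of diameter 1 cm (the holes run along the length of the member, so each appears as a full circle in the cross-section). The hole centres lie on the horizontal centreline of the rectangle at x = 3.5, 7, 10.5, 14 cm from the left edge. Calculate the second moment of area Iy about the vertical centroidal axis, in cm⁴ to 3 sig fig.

Iy ≈ 1510 cm⁴

Decompose the section into non-overlapping parts with the origin at the bottom-left of its bounding rectangle.
Plate: 17.5 × 3.5, A = 61.25 cm², x = 8.75 cm, Ī = 1563.2 cm⁴.
Hole 1 (subtracted): ⌀1, A = 0.7854 cm², x = 3.5 cm, Ī = 0.049087 cm⁴.
Hole 2 (subtracted): ⌀1, A = 0.7854 cm², x = 7 cm, Ī = 0.049087 cm⁴.
Hole 3 (subtracted): ⌀1, A = 0.7854 cm², x = 10.5 cm, Ī = 0.049087 cm⁴.
Hole 4 (subtracted): ⌀1, A = 0.7854 cm², x = 14 cm, Ī = 0.049087 cm⁴.
By symmetry the centroid is at mid-width, x̄ = 8.75 cm.
Transfer each piece to the vertical centroidal axis using Ī + A·d² with d = x − 8.75:
  plate: d = 0 cm → contributes +1563.2 cm⁴
  hole 1: d = -5.25 cm → contributes −21.697 cm⁴
  hole 2: d = -1.75 cm → contributes −2.4544 cm⁴
  hole 3: d = 1.75 cm → contributes −2.4544 cm⁴
  hole 4: d = 5.25 cm → contributes −21.697 cm⁴
Total I = 1514.8 cm⁴.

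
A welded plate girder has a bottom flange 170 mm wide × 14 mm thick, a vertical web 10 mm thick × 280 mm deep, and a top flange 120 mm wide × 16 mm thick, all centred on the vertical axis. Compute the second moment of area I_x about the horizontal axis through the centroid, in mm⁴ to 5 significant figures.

I_x ≈ 1.1125 × 10⁸ mm⁴

Decompose the section into non-overlapping parts with the origin at the bottom-left of its bounding rectangle.
Bottom plate: 170 × 14, A = 2 380 mm², y = 7 mm, Ī = 38873.33 mm⁴.
Web plate: 10 × 280, A = 2 800 mm², y = 154 mm, Ī = 18 293 333 mm⁴.
Top plate: 120 × 16, A = 1 920 mm², y = 302 mm, Ī = 40 960 mm⁴.
Centroid: ȳ = ΣA·y / ΣA = 144.7465 mm.
Transfer each piece to the horizontal axis through the centroid using Ī + A·d² with d = y − 144.7465:
  bottom plate: d = -137.7465 mm → contributes +45 197 213 mm⁴
  web plate: d = 9.253521 mm → contributes +18 533 091 mm⁴
  top plate: d = 157.2535 mm → contributes +47 520 006 mm⁴
Total I = 111 250 310 mm⁴.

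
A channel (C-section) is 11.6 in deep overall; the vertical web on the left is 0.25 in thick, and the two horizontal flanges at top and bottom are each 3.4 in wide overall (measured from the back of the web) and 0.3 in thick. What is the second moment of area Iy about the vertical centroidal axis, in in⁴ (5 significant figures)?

Iy ≈ 4.8848 in⁴

Decompose the section into non-overlapping parts with the origin at the bottom-left of its bounding rectangle.
Web: 0.25 × 11.6, A = 2.9 in², x = 0.125 in, Ī = 0.01510417 in⁴.
Top flange (beyond web): 3.15 × 0.3, A = 0.945 in², x = 1.825 in, Ī = 0.7813969 in⁴.
Bottom flange (beyond web): 3.15 × 0.3, A = 0.945 in², x = 1.825 in, Ī = 0.7813969 in⁴.
Centroid: x̄ = ΣA·x / ΣA = 0.7957724 in.
Transfer each piece to the vertical centroidal axis using Ī + A·d² with d = x − 0.7957724:
  web: d = -0.6707724 in → contributes +1.319918 in⁴
  top flange (beyond web): d = 1.029228 in → contributes +1.782444 in⁴
  bottom flange (beyond web): d = 1.029228 in → contributes +1.782444 in⁴
Total I = 4.884806 in⁴.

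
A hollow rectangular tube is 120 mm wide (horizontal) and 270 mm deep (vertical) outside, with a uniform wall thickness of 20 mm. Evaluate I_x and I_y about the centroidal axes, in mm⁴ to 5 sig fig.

I_x ≈ 1.1572 × 10⁸ mm⁴, I_y ≈ 2.9067 × 10⁷ mm⁴

Break the section into simple shapes (no overlaps), measuring from the bottom-left corner of the bounding box.
Outer rectangle: 120 × 270, A = 32 400 mm², y = 135 mm, Ī = 196 830 000 mm⁴.
Inner void (subtracted): 80 × 230, A = 18 400 mm², y = 135 mm, Ī = 81 113 333 mm⁴.
By symmetry the centroid is at mid-height, ȳ = 135 mm.
All pieces are centred on the centroidal x-axis, so I = ΣĪ (holes subtracted) = 115 716 667 mm⁴.
Repeating about the centroidal y-axis gives I_y = 29 066 667 mm⁴.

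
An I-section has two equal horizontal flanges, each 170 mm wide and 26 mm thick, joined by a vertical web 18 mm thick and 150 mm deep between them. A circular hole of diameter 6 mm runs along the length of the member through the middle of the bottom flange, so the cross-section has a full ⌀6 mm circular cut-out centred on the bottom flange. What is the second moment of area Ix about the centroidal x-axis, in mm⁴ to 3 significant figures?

Treat the section as a set of non-overlapping primitives; coordinates are from the bounding-box lower-left.
Bottom flange: 170 × 26, A = 4 420 mm², y = 13 mm, Ī = 248 993 mm⁴.
Web: 18 × 150, A = 2 700 mm², y = 101 mm, Ī = 5 062 500 mm⁴.
Top flange: 170 × 26, A = 4 420 mm², y = 189 mm, Ī = 248 993 mm⁴.
Hole (subtracted): ⌀6, A = 28.274 mm², y = 13 mm, Ī = 63.617 mm⁴.
Centroid: ȳ = ΣA·y / ΣA = 101.22 mm.
Transfer each piece to the centroidal x-axis using Ī + A·d² with d = y − 101.22:
  bottom flange: d = -88.216 mm → contributes +34 645 819 mm⁴
  web: d = -0.21614 mm → contributes +5 062 626 mm⁴
  top flange: d = 87.784 mm → contributes +34 309 540 mm⁴
  hole: d = -88.216 mm → contributes −220 097 mm⁴
Total I = 73 797 889 mm⁴.

Ix ≈ 7.38 × 10⁷ mm⁴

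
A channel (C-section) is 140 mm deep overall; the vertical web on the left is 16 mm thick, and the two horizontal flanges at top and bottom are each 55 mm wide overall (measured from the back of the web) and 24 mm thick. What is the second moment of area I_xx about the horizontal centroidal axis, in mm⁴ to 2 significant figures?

I_xx ≈ 1.0 × 10⁷ mm⁴

Treat the section as a set of non-overlapping primitives; coordinates are from the bounding-box lower-left.
Web: 16 × 140, A = 2 240 mm², y = 70 mm, Ī = 3 658 667 mm⁴.
Top flange (beyond web): 39 × 24, A = 936 mm², y = 128 mm, Ī = 44 928 mm⁴.
Bottom flange (beyond web): 39 × 24, A = 936 mm², y = 12 mm, Ī = 44 928 mm⁴.
By symmetry the centroid is at mid-height, ȳ = 70 mm.
Transfer each piece to the horizontal centroidal axis using Ī + A·d² with d = y − 70:
  web: d = 0 mm → contributes +3 658 667 mm⁴
  top flange (beyond web): d = 58 mm → contributes +3 193 632 mm⁴
  bottom flange (beyond web): d = -58 mm → contributes +3 193 632 mm⁴
Total I = 10 045 931 mm⁴.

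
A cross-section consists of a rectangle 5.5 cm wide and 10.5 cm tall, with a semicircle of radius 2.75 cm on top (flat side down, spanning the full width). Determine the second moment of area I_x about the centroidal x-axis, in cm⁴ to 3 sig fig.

Break the section into simple shapes (no overlaps), measuring from the bottom-left corner of the bounding box.
Rectangular body: 5.5 × 10.5, A = 57.75 cm², y = 5.25 cm, Ī = 530.58 cm⁴.
Semicircular cap: semicircle r = 2.75, A = 11.879 cm², y = 11.667 cm, Ī = 6.2772 cm⁴.
Centroid: ȳ = ΣA·y / ΣA = 6.3448 cm.
Transfer each piece to the centroidal x-axis using Ī + A·d² with d = y − 6.3448:
  rectangular body: d = -1.0948 cm → contributes +599.8 cm⁴
  semicircular cap: d = 5.3223 cm → contributes +342.78 cm⁴
Total I = 942.58 cm⁴.

I_x ≈ 943 cm⁴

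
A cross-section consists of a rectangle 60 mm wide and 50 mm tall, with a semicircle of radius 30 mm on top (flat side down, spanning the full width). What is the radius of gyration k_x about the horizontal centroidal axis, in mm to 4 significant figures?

Decompose the section into non-overlapping parts with the origin at the bottom-left of its bounding rectangle.
Rectangular body: 60 × 50, A = 3 000 mm², y = 25 mm, Ī = 625 000 mm⁴.
Semicircular cap: semicircle r = 30, A = 1413.72 mm², y = 62.7324 mm, Ī = 88903.1 mm⁴.
Centroid: ȳ = ΣA·y / ΣA = 37.0857 mm.
Transfer each piece to the horizontal centroidal axis using Ī + A·d² with d = y − 37.0857:
  rectangular body: d = -12.0857 mm → contributes +1 063 193 mm⁴
  semicircular cap: d = 25.6467 mm → contributes +1 018 779 mm⁴
Total I = 2 081 972 mm⁴.
Radius of gyration: k = √(I/A) = √(2 081 972 / 4413.72) = 21.7188 mm.

k_x ≈ 21.72 mm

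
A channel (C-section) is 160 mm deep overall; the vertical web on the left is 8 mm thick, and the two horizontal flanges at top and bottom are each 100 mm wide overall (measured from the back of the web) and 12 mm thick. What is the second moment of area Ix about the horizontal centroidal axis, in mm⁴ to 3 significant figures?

Split into non-overlapping primitives; take the origin at the lower-left of the bounding box.
Web: 8 × 160, A = 1 280 mm², y = 80 mm, Ī = 2 730 667 mm⁴.
Top flange (beyond web): 92 × 12, A = 1 104 mm², y = 154 mm, Ī = 13 248 mm⁴.
Bottom flange (beyond web): 92 × 12, A = 1 104 mm², y = 6 mm, Ī = 13 248 mm⁴.
By symmetry the centroid is at mid-height, ȳ = 80 mm.
Transfer each piece to the horizontal centroidal axis using Ī + A·d² with d = y − 80:
  web: d = 0 mm → contributes +2 730 667 mm⁴
  top flange (beyond web): d = 74 mm → contributes +6 058 752 mm⁴
  bottom flange (beyond web): d = -74 mm → contributes +6 058 752 mm⁴
Total I = 14 848 171 mm⁴.

Ix ≈ 1.48 × 10⁷ mm⁴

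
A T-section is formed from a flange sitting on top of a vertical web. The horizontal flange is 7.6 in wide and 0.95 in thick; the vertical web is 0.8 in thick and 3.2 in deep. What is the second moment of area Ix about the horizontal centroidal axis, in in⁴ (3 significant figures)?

Ix ≈ 10.9 in⁴

Split into non-overlapping primitives; take the origin at the lower-left of the bounding box.
Flange: 7.6 × 0.95, A = 7.22 in², y = 3.675 in, Ī = 0.543 in⁴.
Web: 0.8 × 3.2, A = 2.56 in², y = 1.6 in, Ī = 2.1845 in⁴.
Centroid: ȳ = ΣA·y / ΣA = 3.1319 in.
Transfer each piece to the horizontal centroidal axis using Ī + A·d² with d = y − 3.1319:
  flange: d = 0.54315 in → contributes +2.673 in⁴
  web: d = -1.5319 in → contributes +8.1917 in⁴
Total I = 10.865 in⁴.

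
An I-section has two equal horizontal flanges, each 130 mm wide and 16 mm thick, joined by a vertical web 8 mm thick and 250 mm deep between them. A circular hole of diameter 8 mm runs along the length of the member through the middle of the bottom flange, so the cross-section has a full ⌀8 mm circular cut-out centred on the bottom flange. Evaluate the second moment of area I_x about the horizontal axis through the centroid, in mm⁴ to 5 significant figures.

Break the section into simple shapes (no overlaps), measuring from the bottom-left corner of the bounding box.
Bottom flange: 130 × 16, A = 2 080 mm², y = 8 mm, Ī = 44373.33 mm⁴.
Web: 8 × 250, A = 2 000 mm², y = 141 mm, Ī = 10 416 667 mm⁴.
Top flange: 130 × 16, A = 2 080 mm², y = 274 mm, Ī = 44373.33 mm⁴.
Hole (subtracted): ⌀8, A = 50.26548 mm², y = 8 mm, Ī = 201.0619 mm⁴.
Centroid: ȳ = ΣA·y / ΣA = 142.0942 mm.
Transfer each piece to the horizontal axis through the centroid using Ī + A·d² with d = y − 142.0942:
  bottom flange: d = -134.0942 mm → contributes +37 445 386 mm⁴
  web: d = -1.094206 mm → contributes +10 419 061 mm⁴
  top flange: d = 131.9058 mm → contributes +36 234 581 mm⁴
  hole: d = -134.0942 mm → contributes −904037.6 mm⁴
Total I = 83 194 991 mm⁴.

I_x ≈ 8.3195 × 10⁷ mm⁴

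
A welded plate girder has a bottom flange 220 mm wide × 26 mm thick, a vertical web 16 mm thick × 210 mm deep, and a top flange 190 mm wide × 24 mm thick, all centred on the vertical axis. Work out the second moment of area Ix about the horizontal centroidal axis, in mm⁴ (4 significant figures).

Treat the section as a set of non-overlapping primitives; coordinates are from the bounding-box lower-left.
Bottom plate: 220 × 26, A = 5 720 mm², y = 13 mm, Ī = 322 227 mm⁴.
Web plate: 16 × 210, A = 3 360 mm², y = 131 mm, Ī = 12 348 000 mm⁴.
Top plate: 190 × 24, A = 4 560 mm², y = 248 mm, Ī = 218 880 mm⁴.
Centroid: ȳ = ΣA·y / ΣA = 120.63 mm.
Transfer each piece to the horizontal centroidal axis using Ī + A·d² with d = y − 120.63:
  bottom plate: d = -107.63 mm → contributes +66 584 561 mm⁴
  web plate: d = 10.3695 mm → contributes +12 709 289 mm⁴
  top plate: d = 127.37 mm → contributes +74 195 714 mm⁴
Total I = 153 489 564 mm⁴.

Ix ≈ 1.535 × 10⁸ mm⁴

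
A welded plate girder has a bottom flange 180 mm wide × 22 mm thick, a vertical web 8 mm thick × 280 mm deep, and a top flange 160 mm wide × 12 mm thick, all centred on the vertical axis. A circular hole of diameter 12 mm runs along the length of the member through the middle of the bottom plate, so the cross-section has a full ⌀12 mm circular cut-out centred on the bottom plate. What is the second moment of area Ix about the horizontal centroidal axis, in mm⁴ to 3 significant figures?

Ix ≈ 1.32 × 10⁸ mm⁴

Split into non-overlapping primitives; take the origin at the lower-left of the bounding box.
Bottom plate: 180 × 22, A = 3 960 mm², y = 11 mm, Ī = 159 720 mm⁴.
Web plate: 8 × 280, A = 2 240 mm², y = 162 mm, Ī = 14 634 667 mm⁴.
Top plate: 160 × 12, A = 1 920 mm², y = 308 mm, Ī = 23 040 mm⁴.
Hole (subtracted): ⌀12, A = 113.1 mm², y = 11 mm, Ī = 1017.9 mm⁴.
Centroid: ȳ = ΣA·y / ΣA = 124.46 mm.
Transfer each piece to the horizontal centroidal axis using Ī + A·d² with d = y − 124.46:
  bottom plate: d = -113.46 mm → contributes +51 139 368 mm⁴
  web plate: d = 37.538 mm → contributes +17 791 037 mm⁴
  top plate: d = 183.54 mm → contributes +64 700 468 mm⁴
  hole: d = -113.46 mm → contributes −1 456 993 mm⁴
Total I = 132 173 879 mm⁴.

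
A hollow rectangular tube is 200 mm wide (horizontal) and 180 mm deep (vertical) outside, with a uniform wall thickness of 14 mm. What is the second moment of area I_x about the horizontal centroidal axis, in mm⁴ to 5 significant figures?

I_x ≈ 4.6864 × 10⁷ mm⁴

Treat the section as a set of non-overlapping primitives; coordinates are from the bounding-box lower-left.
Outer rectangle: 200 × 180, A = 36 000 mm², y = 90 mm, Ī = 97 200 000 mm⁴.
Inner void (subtracted): 172 × 152, A = 26 144 mm², y = 90 mm, Ī = 50 335 915 mm⁴.
By symmetry the centroid is at mid-height, ȳ = 90 mm.
All pieces are centred on the horizontal centroidal axis, so I = ΣĪ (holes subtracted) = 46 864 085 mm⁴.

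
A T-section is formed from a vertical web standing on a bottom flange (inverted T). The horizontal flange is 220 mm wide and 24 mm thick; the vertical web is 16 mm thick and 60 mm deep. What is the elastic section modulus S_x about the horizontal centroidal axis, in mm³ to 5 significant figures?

S_x ≈ 3.0125 × 10⁴ mm³

Decompose the section into non-overlapping parts with the origin at the bottom-left of its bounding rectangle.
Flange: 220 × 24, A = 5 280 mm², y = 12 mm, Ī = 253 440 mm⁴.
Web: 16 × 60, A = 960 mm², y = 54 mm, Ī = 288 000 mm⁴.
Centroid: ȳ = ΣA·y / ΣA = 18.46154 mm.
Transfer each piece to the horizontal centroidal axis using Ī + A·d² with d = y − 18.46154:
  flange: d = -6.461538 mm → contributes +473887.8 mm⁴
  web: d = 35.53846 mm → contributes +1 500 463 mm⁴
Total I = 1 974 351 mm⁴.
Extreme fibre distance c = 65.53846 mm; S = I/c = 30125.07 mm³.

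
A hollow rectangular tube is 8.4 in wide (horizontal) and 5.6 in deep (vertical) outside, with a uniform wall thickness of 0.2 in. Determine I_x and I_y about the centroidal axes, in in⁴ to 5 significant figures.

Split into non-overlapping primitives; take the origin at the lower-left of the bounding box.
Outer rectangle: 8.4 × 5.6, A = 47.04 in², y = 2.8 in, Ī = 122.9312 in⁴.
Inner void (subtracted): 8 × 5.2, A = 41.6 in², y = 2.8 in, Ī = 93.73867 in⁴.
By symmetry the centroid is at mid-height, ȳ = 2.8 in.
All pieces are centred on the centroidal x-axis, so I = ΣĪ (holes subtracted) = 29.19253 in⁴.
Repeating about the centroidal y-axis gives I_y = 54.72853 in⁴.

I_x ≈ 29.193 in⁴, I_y ≈ 54.729 in⁴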